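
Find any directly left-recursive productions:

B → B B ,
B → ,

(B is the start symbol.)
Yes, B is left-recursive

B → B B ,: LEFT RECURSIVE (starts with B)
B → ,: starts with ','

The grammar has direct left recursion on: B.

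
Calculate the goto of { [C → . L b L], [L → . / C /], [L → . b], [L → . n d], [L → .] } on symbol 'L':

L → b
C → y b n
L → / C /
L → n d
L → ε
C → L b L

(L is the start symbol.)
GOTO(I, 'L') = CLOSURE({ [A → αX.β] : [A → α.Xβ] ∈ I, X = 'L' })

Items with dot before 'L', with the dot advanced:
  [C → . L b L] → [C → L . b L]
Closure adds nothing (no advanced item has the dot before a non-terminal).

GOTO = { [C → L . b L] }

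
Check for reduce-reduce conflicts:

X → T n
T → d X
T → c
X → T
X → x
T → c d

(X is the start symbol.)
Augment with X' → X and build the canonical LR(0) collection (I0 = CLOSURE({[X' → . X]}), then GOTO on every symbol after a dot until no new states appear). It has 9 states:
  I0: { [T → . c d], [T → . c], [T → . d X], [X → . T n], [X → . T], [X → . x], [X' → . X] }  — shift
  I1: { [X → T . n], [X → T .] }  — shift, reduce
  I2: { [X' → X .] }  — accept
  I3: { [T → c . d], [T → c .] }  — shift, reduce
  I4: { [T → . c d], [T → . c], [T → . d X], [T → d . X], [X → . T n], [X → . T], [X → . x] }  — shift
  I5: { [X → x .] }  — reduce
  I6: { [T → d X .] }  — reduce
  I7: { [T → c d .] }  — reduce
  I8: { [X → T n .] }  — reduce

No state contains more than one complete item.

Answer: No reduce-reduce conflicts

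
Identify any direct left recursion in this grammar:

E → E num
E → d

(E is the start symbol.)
Direct left recursion occurs when N → N α for some non-terminal N (the right-hand side begins with the left-hand side itself).

E → E num: LEFT RECURSIVE (starts with E)
E → d: starts with d

The grammar has direct left recursion on: E.

Answer: Yes, E is left-recursive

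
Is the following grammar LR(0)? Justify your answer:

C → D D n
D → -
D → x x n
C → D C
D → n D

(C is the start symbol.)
A grammar is LR(0) if no state in the canonical LR(0) collection has:
  - both a shift item (dot before a terminal) and a complete item (shift-reduce conflict), or
  - two or more complete items (reduce-reduce conflict; the accept item [C' → C .] counts as a complete item here).

Augment with C' → C and build the canonical LR(0) collection (I0 = CLOSURE({[C' → . C]}), then GOTO on every symbol after a dot until no new states appear). It has 12 states:
  I0: { [C → . D C], [C → . D D n], [C' → . C], [D → . -], [D → . n D], [D → . x x n] }  — shift
  I1: { [D → - .] }  — reduce
  I2: { [C' → C .] }  — accept
  I3: { [C → . D C], [C → . D D n], [C → D . C], [C → D . D n], [D → . -], [D → . n D], [D → . x x n] }  — shift
  I4: { [D → . -], [D → . n D], [D → . x x n], [D → n . D] }  — shift
  I5: { [D → x . x n] }  — shift
  I6: { [D → x x . n] }  — shift
  I7: { [D → x x n .] }  — reduce
  I8: { [D → n D .] }  — reduce
  I9: { [C → D C .] }  — reduce
  I10: { [C → . D C], [C → . D D n], [C → D . C], [C → D . D n], [C → D D . n], [D → . -], [D → . n D], [D → . x x n] }  — shift
  I11: { [C → D D n .], [D → . -], [D → . n D], [D → . x x n], [D → n . D] }  — shift, reduce

Conflict in state I11:
  Shift-reduce conflict between [C → D D n .] and [D → . -]
So the grammar is NOT LR(0).

Answer: No. Shift-reduce conflict between [C → D D n .] and [D → . -]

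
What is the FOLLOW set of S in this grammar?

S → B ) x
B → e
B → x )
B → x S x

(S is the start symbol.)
{ $, 'x' }

To compute FOLLOW(S), find every occurrence of S on a right-hand side N → α S β: add FIRST(β) \ {ε}, and if β is empty or nullable also add FOLLOW(N). Iterate to a fixed point.

S is the start symbol, so $ ∈ FOLLOW(S).
In B → x S x: S is followed by x, add FIRST(x) \ {ε} = { 'x' }

Taking the union: FOLLOW(S) = { $, 'x' }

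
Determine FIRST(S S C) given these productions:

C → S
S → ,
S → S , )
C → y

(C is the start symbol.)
{ ',' }

FIRST sets of the non-terminals involved (from the grammar, by fixed-point iteration):
  FIRST(S) = { ',' }

To compute FIRST(S S C), process the symbols left to right:
Symbol S is a non-terminal. Add FIRST(S) \ {ε} = { ',' }
S is not nullable (ε ∉ FIRST(S)), so stop here.
FIRST(S S C) = { ',' }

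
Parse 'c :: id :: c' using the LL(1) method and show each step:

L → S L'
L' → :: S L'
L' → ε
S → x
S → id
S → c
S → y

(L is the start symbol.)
LL(1) parsing maintains a stack (initially the start symbol over $) and the input. At each step: if the stack top is a terminal, match it against the current input token; if it is a non-terminal N, replace it with the RHS of M[N, lookahead] (the unique production whose predict set contains the lookahead).

Stack is shown with the top on the left.

Stack      Input           Action
---------------------------------
L $        c :: id :: c $  output L → S L'
S L' $     c :: id :: c $  output S → c
c L' $     c :: id :: c $  match 'c'
L' $       :: id :: c $    output L' → :: S L'
:: S L' $  :: id :: c $    match '::'
S L' $     id :: c $       output S → id
id L' $    id :: c $       match 'id'
L' $       :: c $          output L' → :: S L'
:: S L' $  :: c $          match '::'
S L' $     c $             output S → c
c L' $     c $             match 'c'
L' $       $               output L' → ε
$          $               accept

The string is accepted.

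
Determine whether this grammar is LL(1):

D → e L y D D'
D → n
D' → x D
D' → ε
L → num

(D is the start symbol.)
No. Predict set conflict for D': { 'x' }

Relevant sets:
  FOLLOW(D') = { $, 'x' }

For D:
  PREDICT(D → e L y D D') = { 'e' }
  PREDICT(D → n) = { 'n' }
For D':
  PREDICT(D' → x D) = { 'x' }
  PREDICT(D' → ε) = { $, 'x' }
L has a single production, so nothing to check there.

Conflict found: Predict set conflict for D': { 'x' }
The grammar is NOT LL(1).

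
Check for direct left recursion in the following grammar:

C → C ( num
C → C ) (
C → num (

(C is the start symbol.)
Direct left recursion occurs when N → N α for some non-terminal N (the right-hand side begins with the left-hand side itself).

C → C ( num: LEFT RECURSIVE (starts with C)
C → C ) (: LEFT RECURSIVE (starts with C)
C → num (: starts with num

The grammar has direct left recursion on: C.

Answer: Yes, C is left-recursive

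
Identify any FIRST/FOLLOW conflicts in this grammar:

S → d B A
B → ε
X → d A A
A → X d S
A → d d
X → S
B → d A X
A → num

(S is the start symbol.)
A FIRST/FOLLOW conflict occurs when a non-terminal N has a nullable alternative N → β (β ⇒* ε) and another alternative N → α with FIRST(α) ∩ FOLLOW(N) ≠ ∅: on such a lookahead the parser cannot decide between expanding α and letting N vanish via β.

Nullable non-terminals: B.

B: nullable alternative(s) B → ε; FOLLOW(B) = { 'd', 'num' }
  B → ε: FIRST \ {ε} = { } — this is the only nullable alternative, skip
  B → d A X: FIRST \ {ε} = { 'd' } — overlaps FOLLOW(B) on { 'd' }: CONFLICT

A, S, X have no nullable alternative, so no FIRST/FOLLOW check is needed there.

So the grammar has 1 FIRST/FOLLOW conflict (marked CONFLICT above).

Answer: Yes. B → d A X with FOLLOW(B) on { 'd' }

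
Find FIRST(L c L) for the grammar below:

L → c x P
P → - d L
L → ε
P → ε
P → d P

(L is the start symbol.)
FIRST sets of the non-terminals involved (from the grammar, by fixed-point iteration):
  FIRST(L) = { 'c', ε }

To compute FIRST(L c L), process the symbols left to right:
Symbol L is a non-terminal. Add FIRST(L) \ {ε} = { 'c' }
L is nullable (ε ∈ FIRST(L)), continue to the next symbol.
Symbol c is a terminal. Add 'c' and stop.
FIRST(L c L) = { 'c' }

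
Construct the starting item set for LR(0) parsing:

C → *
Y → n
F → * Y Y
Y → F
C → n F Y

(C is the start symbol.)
First, augment the grammar with C' → C
I₀ = CLOSURE({ [C' → . C] }):
  [C' → . C] has the dot before C: add [C → . *], [C → . n F Y]
No further items can be added.

I₀ = { [C → . *], [C → . n F Y], [C' → . C] }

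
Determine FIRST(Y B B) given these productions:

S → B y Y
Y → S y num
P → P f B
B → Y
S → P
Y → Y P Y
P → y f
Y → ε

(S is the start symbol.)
{ 'y', ε }

FIRST sets of the non-terminals involved (from the grammar, by fixed-point iteration):
  FIRST(Y) = { 'y', ε }
  FIRST(B) = { 'y', ε }

To compute FIRST(Y B B), process the symbols left to right:
Symbol Y is a non-terminal. Add FIRST(Y) \ {ε} = { 'y' }
Y is nullable (ε ∈ FIRST(Y)), continue to the next symbol.
Symbol B is a non-terminal. Add FIRST(B) \ {ε} = { 'y' }
B is nullable (ε ∈ FIRST(B)), continue to the next symbol.
Symbol B is a non-terminal. Add FIRST(B) \ {ε} = { 'y' }
B is nullable (ε ∈ FIRST(B)), continue to the next symbol.
All symbols are nullable, so ε is in the result.
FIRST(Y B B) = { 'y', ε }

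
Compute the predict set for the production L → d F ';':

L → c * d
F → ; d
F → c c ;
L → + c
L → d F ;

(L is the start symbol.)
PREDICT(L → d F ';') = (FIRST(RHS) \ {ε}) ∪ (FOLLOW(L) if ε ∈ FIRST(RHS), i.e. RHS ⇒* ε)
FIRST(d F ';') = { 'd' }
ε ∉ FIRST(d F ';'), so FOLLOW(L) is not added.
PREDICT(L → d F ';') = { 'd' }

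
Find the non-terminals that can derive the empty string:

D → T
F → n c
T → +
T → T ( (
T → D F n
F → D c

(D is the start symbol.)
There are no ε-productions, so no non-terminal can derive ε.
No non-terminals are nullable.

Answer: None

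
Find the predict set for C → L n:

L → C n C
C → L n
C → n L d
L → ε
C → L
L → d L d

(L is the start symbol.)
PREDICT(C → L n) = (FIRST(RHS) \ {ε}) ∪ (FOLLOW(C) if ε ∈ FIRST(RHS), i.e. RHS ⇒* ε)
FIRST(L) = { 'd', 'n', ε }
FIRST(L n) = { 'd', 'n' }
ε ∉ FIRST(L n), so FOLLOW(C) is not added.
PREDICT(C → L n) = { 'd', 'n' }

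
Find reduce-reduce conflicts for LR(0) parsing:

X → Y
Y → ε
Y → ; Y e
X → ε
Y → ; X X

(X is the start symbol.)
A reduce-reduce conflict occurs when an LR(0) state has two complete items [A → α .] and [B → β .] — both call for a reduction, and with no lookahead the parser cannot choose between them.

Augment with X' → X and build the canonical LR(0) collection (I0 = CLOSURE({[X' → . X]}), then GOTO on every symbol after a dot until no new states appear). It has 8 states:
  I0: { [X → . Y], [X → .], [X' → . X], [Y → . ; X X], [Y → . ; Y e], [Y → .] }  — shift, 2 reduces
  I1: { [X → . Y], [X → .], [Y → . ; X X], [Y → . ; Y e], [Y → .], [Y → ; . X X], [Y → ; . Y e] }  — shift, 2 reduces
  I2: { [X' → X .] }  — accept
  I3: { [X → Y .] }  — reduce
  I4: { [X → . Y], [X → .], [Y → . ; X X], [Y → . ; Y e], [Y → .], [Y → ; X . X] }  — shift, 2 reduces
  I5: { [X → Y .], [Y → ; Y . e] }  — shift, reduce
  I6: { [Y → ; Y e .] }  — reduce
  I7: { [Y → ; X X .] }  — reduce

I0 contains complete items [X → .], [Y → .] — reduce-reduce conflict.
I1 contains complete items [X → .], [Y → .] — reduce-reduce conflict.
I4 contains complete items [X → .], [Y → .] — reduce-reduce conflict.

Answer: Yes — I0: [X → .] vs [Y → .]; I1: [X → .] vs [Y → .]; I4: [X → .] vs [Y → .]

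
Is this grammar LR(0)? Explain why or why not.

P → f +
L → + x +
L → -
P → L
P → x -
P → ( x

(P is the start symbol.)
Yes, the grammar is LR(0)

A grammar is LR(0) if no state in the canonical LR(0) collection has:
  - both a shift item (dot before a terminal) and a complete item (shift-reduce conflict), or
  - two or more complete items (reduce-reduce conflict; the accept item [P' → P .] counts as a complete item here).

Augment with P' → P and build the canonical LR(0) collection (I0 = CLOSURE({[P' → . P]}), then GOTO on every symbol after a dot until no new states appear). It has 13 states:
  I0: { [L → . + x +], [L → . -], [P → . ( x], [P → . L], [P → . f +], [P → . x -], [P' → . P] }  — shift
  I1: { [P → ( . x] }  — shift
  I2: { [L → + . x +] }  — shift
  I3: { [L → - .] }  — reduce
  I4: { [P → L .] }  — reduce
  I5: { [P' → P .] }  — accept
  I6: { [P → f . +] }  — shift
  I7: { [P → x . -] }  — shift
  I8: { [P → x - .] }  — reduce
  I9: { [P → f + .] }  — reduce
  I10: { [L → + x . +] }  — shift
  I11: { [L → + x + .] }  — reduce
  I12: { [P → ( x .] }  — reduce

Every state is either a pure shift/goto state or contains exactly one complete item and nothing to shift — no conflicts. The grammar is LR(0).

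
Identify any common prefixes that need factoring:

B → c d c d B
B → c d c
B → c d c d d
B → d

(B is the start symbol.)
Left-factoring is needed when two productions for the same non-terminal
share a common prefix on the right-hand side.

Productions for B:
  B → c d c d B
  B → c d c
  B → c d c d d
  B → d

Found common prefix 'c d c' in productions for B

Answer: Yes, B has productions with common prefix 'c d c'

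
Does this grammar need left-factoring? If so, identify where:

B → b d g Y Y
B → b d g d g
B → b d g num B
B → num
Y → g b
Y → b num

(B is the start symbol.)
Yes, B has productions with common prefix 'b d g'

Left-factoring is needed when two productions for the same non-terminal
share a common prefix on the right-hand side.

Productions for B:
  B → b d g Y Y
  B → b d g d g
  B → b d g num B
  B → num
Productions for Y:
  Y → g b
  Y → b num

Found common prefix 'b d g' in productions for B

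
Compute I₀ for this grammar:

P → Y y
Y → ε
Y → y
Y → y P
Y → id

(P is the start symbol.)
{ [P → . Y y], [P' → . P], [Y → . id], [Y → . y P], [Y → . y], [Y → .] }

First, augment the grammar with P' → P
I₀ = CLOSURE({ [P' → . P] }):
  [P' → . P] has the dot before P: add [P → . Y y]
  [P → . Y y] has the dot before Y: add [Y → .], [Y → . y], [Y → . y P], [Y → . id]
No further items can be added.

I₀ = { [P → . Y y], [P' → . P], [Y → . id], [Y → . y P], [Y → . y], [Y → .] }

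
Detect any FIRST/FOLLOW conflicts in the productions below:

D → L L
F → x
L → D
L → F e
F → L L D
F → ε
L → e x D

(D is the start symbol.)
A FIRST/FOLLOW conflict occurs when a non-terminal N has a nullable alternative N → β (β ⇒* ε) and another alternative N → α with FIRST(α) ∩ FOLLOW(N) ≠ ∅: on such a lookahead the parser cannot decide between expanding α and letting N vanish via β.

Nullable non-terminals: F.
FIRST sets used below: FIRST(L) = { 'e', 'x' }

F: nullable alternative(s) F → ε; FOLLOW(F) = { 'e' }
  F → x: FIRST \ {ε} = { 'x' } — disjoint from FOLLOW(F)
  F → L L D: FIRST \ {ε} = { 'e', 'x' } — overlaps FOLLOW(F) on { 'e' }: CONFLICT
  F → ε: FIRST \ {ε} = { } — this is the only nullable alternative, skip

D, L have no nullable alternative, so no FIRST/FOLLOW check is needed there.

So the grammar has 1 FIRST/FOLLOW conflict (marked CONFLICT above).

Answer: Yes. F → L L D with FOLLOW(F) on { 'e' }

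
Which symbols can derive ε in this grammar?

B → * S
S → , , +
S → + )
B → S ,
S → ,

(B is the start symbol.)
None

A non-terminal is nullable if it can derive ε (the empty string): either it has an ε-production, or it has a production whose right-hand side consists entirely of nullable non-terminals.

There are no ε-productions, so no non-terminal can derive ε.
No non-terminals are nullable.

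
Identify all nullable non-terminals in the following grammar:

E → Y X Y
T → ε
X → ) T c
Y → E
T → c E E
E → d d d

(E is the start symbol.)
A non-terminal is nullable if it can derive ε (the empty string): either it has an ε-production, or it has a production whose right-hand side consists entirely of nullable non-terminals.

ε-productions: T → ε
So T is immediately nullable.
No further non-terminal can be added: every production for the remaining non-terminals contains a terminal or a non-nullable non-terminal.
Nullable = { 'T' }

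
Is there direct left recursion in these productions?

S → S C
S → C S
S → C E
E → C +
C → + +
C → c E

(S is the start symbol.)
Yes, S is left-recursive

S → S C: LEFT RECURSIVE (starts with S)
S → C S: starts with C
S → C E: starts with C
E → C +: starts with C
C → + +: starts with '+'
C → c E: starts with c

The grammar has direct left recursion on: S.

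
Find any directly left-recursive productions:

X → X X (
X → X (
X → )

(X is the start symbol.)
X → X X (: LEFT RECURSIVE (starts with X)
X → X (: LEFT RECURSIVE (starts with X)
X → ): starts with ')'

The grammar has direct left recursion on: X.

Answer: Yes, X is left-recursive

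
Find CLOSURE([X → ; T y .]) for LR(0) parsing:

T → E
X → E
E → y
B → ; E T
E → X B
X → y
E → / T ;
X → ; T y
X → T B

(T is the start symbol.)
Start with: [X → ; T y .]
The dot is at the end, so nothing is added.

CLOSURE = { [X → ; T y .] }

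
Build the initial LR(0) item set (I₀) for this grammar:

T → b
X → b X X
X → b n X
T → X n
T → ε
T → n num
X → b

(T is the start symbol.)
First, augment the grammar with T' → T
I₀ = CLOSURE({ [T' → . T] }):
  [T' → . T] has the dot before T: add [T → . b], [T → . X n], [T → .], [T → . n num]
  [T → . X n] has the dot before X: add [X → . b X X], [X → . b n X], [X → . b]
No further items can be added.

I₀ = { [T → . X n], [T → . b], [T → . n num], [T → .], [T' → . T], [X → . b X X], [X → . b n X], [X → . b] }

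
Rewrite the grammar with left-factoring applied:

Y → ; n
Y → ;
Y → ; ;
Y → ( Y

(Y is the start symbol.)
Left-factoring transforms A → αβ₁ | αβ₂ into A → αA' and A' → β₁ | β₂
(α is the longest common prefix among the alternatives). Repeat until
no nonterminal has two alternatives with a common prefix.

Round 1: Y has alternatives sharing prefix ';'. Introduce Y': Y → ; Y'
  Add: Y' → n
  Add: Y' → ε
  Add: Y' → ;

No remaining common prefixes — done.

Resulting grammar:
Y → ; Y'
Y' → n
Y' → ε
Y' → ;
Y → ( Y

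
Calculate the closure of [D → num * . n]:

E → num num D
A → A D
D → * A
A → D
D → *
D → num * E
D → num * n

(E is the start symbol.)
To compute CLOSURE, for each item [A → α.Bβ] where B is a non-terminal, add [B → .γ] for all productions B → γ; repeat for the newly added items until nothing changes.

Start with: [D → num * . n]
The dot precedes the terminal n, so nothing is added.

CLOSURE = { [D → num * . n] }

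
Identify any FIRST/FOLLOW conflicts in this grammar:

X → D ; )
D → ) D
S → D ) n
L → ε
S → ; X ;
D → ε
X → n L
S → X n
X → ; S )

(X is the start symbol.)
Yes. D → ')' D with FOLLOW(D) on { ')' }

Nullable non-terminals: D, L.

D: nullable alternative(s) D → ε; FOLLOW(D) = { ')', ';' }
  D → ) D: FIRST \ {ε} = { ')' } — overlaps FOLLOW(D) on { ')' }: CONFLICT
  D → ε: FIRST \ {ε} = { } — this is the only nullable alternative, skip
L has a nullable alternative but only one production, so nothing to check.

S, X have no nullable alternative, so no FIRST/FOLLOW check is needed there.

So the grammar has 1 FIRST/FOLLOW conflict (marked CONFLICT above).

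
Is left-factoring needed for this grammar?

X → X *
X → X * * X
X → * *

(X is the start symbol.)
Left-factoring is needed when two productions for the same non-terminal
share a common prefix on the right-hand side.

Productions for X:
  X → X *
  X → X * * X
  X → * *

Found common prefix 'X *' in productions for X

Answer: Yes, X has productions with common prefix 'X *'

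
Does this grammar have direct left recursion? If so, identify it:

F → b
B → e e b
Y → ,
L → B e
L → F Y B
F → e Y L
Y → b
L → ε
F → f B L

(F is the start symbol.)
No direct left recursion

Direct left recursion occurs when N → N α for some non-terminal N (the right-hand side begins with the left-hand side itself).

F → b: starts with b
B → e e b: starts with e
Y → ,: starts with ','
L → B e: starts with B
L → F Y B: starts with F
F → e Y L: starts with e
Y → b: starts with b
L → ε: starts with ε
F → f B L: starts with f

No direct left recursion found.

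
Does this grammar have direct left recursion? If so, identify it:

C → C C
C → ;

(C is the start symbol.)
Yes, C is left-recursive

Direct left recursion occurs when N → N α for some non-terminal N (the right-hand side begins with the left-hand side itself).

C → C C: LEFT RECURSIVE (starts with C)
C → ;: starts with ';'

The grammar has direct left recursion on: C.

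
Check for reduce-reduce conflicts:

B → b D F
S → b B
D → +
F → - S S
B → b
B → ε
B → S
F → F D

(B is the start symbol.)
Yes — I3: [B → .] vs [B → b .]

A reduce-reduce conflict occurs when an LR(0) state has two complete items [A → α .] and [B → β .] — both call for a reduction, and with no lookahead the parser cannot choose between them.

Augment with B' → B and build the canonical LR(0) collection (I0 = CLOSURE({[B' → . B]}), then GOTO on every symbol after a dot until no new states appear). It has 13 states:
  I0: { [B → . S], [B → . b D F], [B → . b], [B → .], [B' → . B], [S → . b B] }  — shift, reduce
  I1: { [B' → B .] }  — accept
  I2: { [B → S .] }  — reduce
  I3: { [B → . S], [B → . b D F], [B → . b], [B → .], [B → b . D F], [B → b .], [D → . +], [S → . b B], [S → b . B] }  — shift, 2 reduces
  I4: { [D → + .] }  — reduce
  I5: { [S → b B .] }  — reduce
  I6: { [B → b D . F], [F → . - S S], [F → . F D] }  — shift
  I7: { [F → - . S S], [S → . b B] }  — shift
  I8: { [B → b D F .], [D → . +], [F → F . D] }  — shift, reduce
  I9: { [F → F D .] }  — reduce
  I10: { [F → - S . S], [S → . b B] }  — shift
  I11: { [B → . S], [B → . b D F], [B → . b], [B → .], [S → . b B], [S → b . B] }  — shift, reduce
  I12: { [F → - S S .] }  — reduce

I3 contains complete items [B → .], [B → b .] — reduce-reduce conflict.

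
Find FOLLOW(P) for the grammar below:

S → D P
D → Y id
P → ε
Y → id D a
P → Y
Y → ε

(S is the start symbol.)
To compute FOLLOW(P), find every occurrence of P on a right-hand side N → α P β: add FIRST(β) \ {ε}, and if β is empty or nullable also add FOLLOW(N). Iterate to a fixed point.

In S → D P: P is at the end, add FOLLOW(S)

The FOLLOW sets referred to above (computed the same way, to a fixed point):
  FOLLOW(S) = { $ }

Taking the union: FOLLOW(P) = { $ }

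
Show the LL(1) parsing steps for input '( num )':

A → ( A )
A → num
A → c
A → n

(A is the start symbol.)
Stack is shown with the top on the left.

Stack    Input      Action
--------------------------
A $      ( num ) $  output A → ( A )
( A ) $  ( num ) $  match '('
A ) $    num ) $    output A → num
num ) $  num ) $    match 'num'
) $      ) $        match ')'
$        $          accept

The string is accepted.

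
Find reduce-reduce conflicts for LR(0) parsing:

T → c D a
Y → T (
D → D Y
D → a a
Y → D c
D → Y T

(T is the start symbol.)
Augment with T' → T and build the canonical LR(0) collection (I0 = CLOSURE({[T' → . T]}), then GOTO on every symbol after a dot until no new states appear). It has 14 states:
  I0: { [T → . c D a], [T' → . T] }  — shift
  I1: { [T' → T .] }  — accept
  I2: { [D → . D Y], [D → . Y T], [D → . a a], [T → . c D a], [T → c . D a], [Y → . D c], [Y → . T (] }  — shift
  I3: { [D → . D Y], [D → . Y T], [D → . a a], [D → D . Y], [T → . c D a], [T → c D . a], [Y → . D c], [Y → . T (], [Y → D . c] }  — shift
  I4: { [Y → T . (] }  — shift
  I5: { [D → Y . T], [T → . c D a] }  — shift
  I6: { [D → a . a] }  — shift
  I7: { [D → a a .] }  — reduce
  I8: { [D → Y T .] }  — reduce
  I9: { [Y → T ( .] }  — reduce
  I10: { [D → . D Y], [D → . Y T], [D → . a a], [D → D . Y], [T → . c D a], [Y → . D c], [Y → . T (], [Y → D . c] }  — shift
  I11: { [D → D Y .], [D → Y . T], [T → . c D a] }  — shift, reduce
  I12: { [D → a . a], [T → c D a .] }  — shift, reduce
  I13: { [D → . D Y], [D → . Y T], [D → . a a], [T → . c D a], [T → c . D a], [Y → . D c], [Y → . T (], [Y → D c .] }  — shift, reduce

No state contains more than one complete item.

Answer: No reduce-reduce conflicts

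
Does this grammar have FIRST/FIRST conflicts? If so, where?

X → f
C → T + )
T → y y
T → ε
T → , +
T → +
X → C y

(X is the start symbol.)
No FIRST/FIRST conflicts.

A FIRST/FIRST conflict occurs when two productions N → α and N → β for the same non-terminal have FIRST(α) ∩ FIRST(β) ≠ ∅ (with ε ∈ FIRST of a nullable right-hand side, so two nullable alternatives also conflict).

FIRST sets of the non-terminals at (or reachable through a nullable prefix from) the front of some alternative:
  FIRST(C) = { '+', ',', 'y' }

Productions for X:
  X → f: FIRST = { 'f' }
  X → C y: FIRST = { '+', ',', 'y' }
Productions for T:
  T → y y: FIRST = { 'y' }
  T → ε: FIRST = { ε }
  T → , +: FIRST = { ',' }
  T → +: FIRST = { '+' }
C has only one production, so no FIRST/FIRST conflict is possible there.

All alternatives of each non-terminal have pairwise disjoint FIRST sets.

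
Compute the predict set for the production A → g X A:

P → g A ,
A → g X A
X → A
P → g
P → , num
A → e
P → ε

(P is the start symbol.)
PREDICT(A → g X A) = (FIRST(RHS) \ {ε}) ∪ (FOLLOW(A) if ε ∈ FIRST(RHS), i.e. RHS ⇒* ε)
FIRST(g X A) = { 'g' }
ε ∉ FIRST(g X A), so FOLLOW(A) is not added.
PREDICT(A → g X A) = { 'g' }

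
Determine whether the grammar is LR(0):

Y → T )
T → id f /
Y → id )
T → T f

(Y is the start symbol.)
Augment with Y' → Y and build the canonical LR(0) collection (I0 = CLOSURE({[Y' → . Y]}), then GOTO on every symbol after a dot until no new states appear). It has 9 states:
  I0: { [T → . T f], [T → . id f /], [Y → . T )], [Y → . id )], [Y' → . Y] }  — shift
  I1: { [T → T . f], [Y → T . )] }  — shift
  I2: { [Y' → Y .] }  — accept
  I3: { [T → id . f /], [Y → id . )] }  — shift
  I4: { [Y → id ) .] }  — reduce
  I5: { [T → id f . /] }  — shift
  I6: { [T → id f / .] }  — reduce
  I7: { [Y → T ) .] }  — reduce
  I8: { [T → T f .] }  — reduce

Every state is either a pure shift/goto state or contains exactly one complete item and nothing to shift — no conflicts. The grammar is LR(0).

Answer: Yes, the grammar is LR(0)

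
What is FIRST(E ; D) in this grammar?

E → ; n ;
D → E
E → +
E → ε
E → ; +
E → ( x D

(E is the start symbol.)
FIRST sets of the non-terminals involved (from the grammar, by fixed-point iteration):
  FIRST(E) = { '(', '+', ';', ε }

To compute FIRST(E ; D), process the symbols left to right:
Symbol E is a non-terminal. Add FIRST(E) \ {ε} = { '(', '+', ';' }
E is nullable (ε ∈ FIRST(E)), continue to the next symbol.
Symbol ; is a terminal. Add ';' and stop.
FIRST(E ; D) = { '(', '+', ';' }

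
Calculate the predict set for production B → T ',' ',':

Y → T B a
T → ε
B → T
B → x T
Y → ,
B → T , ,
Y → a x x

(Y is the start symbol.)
{ ',' }

PREDICT(B → T ',' ',') = (FIRST(RHS) \ {ε}) ∪ (FOLLOW(B) if ε ∈ FIRST(RHS), i.e. RHS ⇒* ε)
FIRST(T) = { ε }
FIRST(T ',' ',') = { ',' }
ε ∉ FIRST(T ',' ','), so FOLLOW(B) is not added.
PREDICT(B → T ',' ',') = { ',' }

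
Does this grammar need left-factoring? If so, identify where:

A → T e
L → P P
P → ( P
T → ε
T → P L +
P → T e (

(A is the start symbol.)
Left-factoring is needed when two productions for the same non-terminal
share a common prefix on the right-hand side.

Productions for P:
  P → ( P
  P → T e (
Productions for T:
  T → ε
  T → P L +

No common prefixes found.

Answer: No, left-factoring is not needed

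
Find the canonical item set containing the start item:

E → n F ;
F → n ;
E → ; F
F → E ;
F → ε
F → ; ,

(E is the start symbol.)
First, augment the grammar with E' → E
I₀ = CLOSURE({ [E' → . E] }):
  [E' → . E] has the dot before E: add [E → . n F ;], [E → . ; F]
No further items can be added.

I₀ = { [E → . ; F], [E → . n F ;], [E' → . E] }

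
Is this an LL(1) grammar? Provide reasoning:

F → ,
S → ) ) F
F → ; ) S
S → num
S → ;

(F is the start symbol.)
For F:
  PREDICT(F → ',') = { ',' }
  PREDICT(F → ';' ')' S) = { ';' }
For S:
  PREDICT(S → ')' ')' F) = { ')' }
  PREDICT(S → num) = { 'num' }
  PREDICT(S → ';') = { ';' }

All predict sets are disjoint. The grammar IS LL(1).

Answer: Yes, the grammar is LL(1).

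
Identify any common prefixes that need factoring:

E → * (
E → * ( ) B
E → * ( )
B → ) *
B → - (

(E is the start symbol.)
Left-factoring is needed when two productions for the same non-terminal
share a common prefix on the right-hand side.

Productions for E:
  E → * (
  E → * ( ) B
  E → * ( )
Productions for B:
  B → ) *
  B → - (

Found common prefix '* (' in productions for E

Answer: Yes, E has productions with common prefix '* ('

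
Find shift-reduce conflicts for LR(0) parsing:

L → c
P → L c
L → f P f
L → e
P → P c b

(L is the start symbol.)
No shift-reduce conflicts

A shift-reduce conflict occurs when an LR(0) state has both:
  - a complete (reduce) item [A → α .] (dot at the end), and
  - a shift item [B → β . c γ] (dot before a terminal).

Augment with L' → L and build the canonical LR(0) collection (I0 = CLOSURE({[L' → . L]}), then GOTO on every symbol after a dot until no new states appear). It has 11 states:
  I0: { [L → . c], [L → . e], [L → . f P f], [L' → . L] }  — shift
  I1: { [L' → L .] }  — accept
  I2: { [L → c .] }  — reduce
  I3: { [L → e .] }  — reduce
  I4: { [L → . c], [L → . e], [L → . f P f], [L → f . P f], [P → . L c], [P → . P c b] }  — shift
  I5: { [P → L . c] }  — shift
  I6: { [L → f P . f], [P → P . c b] }  — shift
  I7: { [P → P c . b] }  — shift
  I8: { [L → f P f .] }  — reduce
  I9: { [P → P c b .] }  — reduce
  I10: { [P → L c .] }  — reduce

No state contains both a complete item and a shift item.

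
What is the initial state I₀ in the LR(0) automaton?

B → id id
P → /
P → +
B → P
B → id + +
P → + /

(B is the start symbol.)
First, augment the grammar with B' → B
I₀ = CLOSURE({ [B' → . B] }):
  [B' → . B] has the dot before B: add [B → . id id], [B → . P], [B → . id + +]
  [B → . P] has the dot before P: add [P → . /], [P → . +], [P → . + /]
No further items can be added.

I₀ = { [B → . P], [B → . id + +], [B → . id id], [B' → . B], [P → . + /], [P → . +], [P → . /] }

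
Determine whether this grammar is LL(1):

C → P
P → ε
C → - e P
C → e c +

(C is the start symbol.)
Relevant sets:
  FIRST(P) = { ε }
  FOLLOW(C) = { $ }

For C:
  PREDICT(C → P) = { $ }
  PREDICT(C → '-' e P) = { '-' }
  PREDICT(C → e c '+') = { 'e' }
P has a single production, so nothing to check there.

All predict sets are disjoint. The grammar IS LL(1).

Answer: Yes, the grammar is LL(1).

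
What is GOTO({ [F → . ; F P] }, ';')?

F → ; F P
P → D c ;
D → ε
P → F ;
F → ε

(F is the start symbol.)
GOTO(I, ';') = CLOSURE({ [A → αX.β] : [A → α.Xβ] ∈ I, X = ';' })

Items with dot before ';', with the dot advanced:
  [F → . ; F P] → [F → ; . F P]
Closure of the advanced items:
  [F → ; . F P] has the dot before F: add [F → . ; F P], [F → .]

GOTO = { [F → . ; F P], [F → .], [F → ; . F P] }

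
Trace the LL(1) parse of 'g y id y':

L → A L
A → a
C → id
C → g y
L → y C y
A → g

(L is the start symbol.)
LL(1) parsing maintains a stack (initially the start symbol over $) and the input. At each step: if the stack top is a terminal, match it against the current input token; if it is a non-terminal N, replace it with the RHS of M[N, lookahead] (the unique production whose predict set contains the lookahead).

Stack is shown with the top on the left.

Stack    Input       Action
---------------------------
L $      g y id y $  output L → A L
A L $    g y id y $  output A → g
g L $    g y id y $  match 'g'
L $      y id y $    output L → y C y
y C y $  y id y $    match 'y'
C y $    id y $      output C → id
id y $   id y $      match 'id'
y $      y $         match 'y'
$        $           accept

The string is accepted.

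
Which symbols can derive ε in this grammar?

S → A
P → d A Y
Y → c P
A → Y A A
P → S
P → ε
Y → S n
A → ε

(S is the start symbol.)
A non-terminal is nullable if it can derive ε (the empty string): either it has an ε-production, or it has a production whose right-hand side consists entirely of nullable non-terminals.

ε-productions: P → ε, A → ε
So P, A are immediately nullable.
S → A: every symbol on the right is nullable, so S is nullable too.
No further non-terminal can be added: every production for the remaining non-terminals contains a terminal or a non-nullable non-terminal.
Nullable = { 'A', 'P', 'S' }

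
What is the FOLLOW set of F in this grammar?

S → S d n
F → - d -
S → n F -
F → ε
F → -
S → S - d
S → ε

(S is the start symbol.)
{ '-' }

To compute FOLLOW(F), find every occurrence of F on a right-hand side N → α F β: add FIRST(β) \ {ε}, and if β is empty or nullable also add FOLLOW(N). Iterate to a fixed point.

In S → n F -: F is followed by '-', add FIRST('-') \ {ε} = { '-' }

Taking the union: FOLLOW(F) = { '-' }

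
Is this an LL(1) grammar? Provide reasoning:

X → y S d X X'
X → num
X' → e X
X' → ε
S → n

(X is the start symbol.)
No. Predict set conflict for X': { 'e' }

Relevant sets:
  FOLLOW(X') = { $, 'e' }

For X:
  PREDICT(X → y S d X X') = { 'y' }
  PREDICT(X → num) = { 'num' }
For X':
  PREDICT(X' → e X) = { 'e' }
  PREDICT(X' → ε) = { $, 'e' }
S has a single production, so nothing to check there.

Conflict found: Predict set conflict for X': { 'e' }
The grammar is NOT LL(1).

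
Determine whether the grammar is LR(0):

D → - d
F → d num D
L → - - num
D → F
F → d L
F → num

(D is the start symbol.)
Yes, the grammar is LR(0)

A grammar is LR(0) if no state in the canonical LR(0) collection has:
  - both a shift item (dot before a terminal) and a complete item (shift-reduce conflict), or
  - two or more complete items (reduce-reduce conflict; the accept item [D' → D .] counts as a complete item here).

Augment with D' → D and build the canonical LR(0) collection (I0 = CLOSURE({[D' → . D]}), then GOTO on every symbol after a dot until no new states appear). It has 13 states:
  I0: { [D → . - d], [D → . F], [D' → . D], [F → . d L], [F → . d num D], [F → . num] }  — shift
  I1: { [D → - . d] }  — shift
  I2: { [D' → D .] }  — accept
  I3: { [D → F .] }  — reduce
  I4: { [F → d . L], [F → d . num D], [L → . - - num] }  — shift
  I5: { [F → num .] }  — reduce
  I6: { [L → - . - num] }  — shift
  I7: { [F → d L .] }  — reduce
  I8: { [D → . - d], [D → . F], [F → . d L], [F → . d num D], [F → . num], [F → d num . D] }  — shift
  I9: { [F → d num D .] }  — reduce
  I10: { [L → - - . num] }  — shift
  I11: { [L → - - num .] }  — reduce
  I12: { [D → - d .] }  — reduce

Every state is either a pure shift/goto state or contains exactly one complete item and nothing to shift — no conflicts. The grammar is LR(0).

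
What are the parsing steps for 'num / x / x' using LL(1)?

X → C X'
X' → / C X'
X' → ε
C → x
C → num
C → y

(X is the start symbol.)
LL(1) parsing maintains a stack (initially the start symbol over $) and the input. At each step: if the stack top is a terminal, match it against the current input token; if it is a non-terminal N, replace it with the RHS of M[N, lookahead] (the unique production whose predict set contains the lookahead).

Stack is shown with the top on the left.

Stack     Input          Action
-------------------------------
X $       num / x / x $  output X → C X'
C X' $    num / x / x $  output C → num
num X' $  num / x / x $  match 'num'
X' $      / x / x $      output X' → / C X'
/ C X' $  / x / x $      match '/'
C X' $    x / x $        output C → x
x X' $    x / x $        match 'x'
X' $      / x $          output X' → / C X'
/ C X' $  / x $          match '/'
C X' $    x $            output C → x
x X' $    x $            match 'x'
X' $      $              output X' → ε
$         $              accept

The string is accepted.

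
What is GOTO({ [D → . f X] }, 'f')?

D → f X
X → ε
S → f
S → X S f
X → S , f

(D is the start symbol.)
GOTO(I, 'f') = CLOSURE({ [A → αX.β] : [A → α.Xβ] ∈ I, X = 'f' })

Items with dot before 'f', with the dot advanced:
  [D → . f X] → [D → f . X]
Closure of the advanced items:
  [D → f . X] has the dot before X: add [X → .], [X → . S , f]
  [X → . S , f] has the dot before S: add [S → . f], [S → . X S f]

GOTO = { [D → f . X], [S → . X S f], [S → . f], [X → . S , f], [X → .] }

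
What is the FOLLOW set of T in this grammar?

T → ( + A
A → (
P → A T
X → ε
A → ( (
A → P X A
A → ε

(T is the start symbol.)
{ $, '(' }

To compute FOLLOW(T), find every occurrence of T on a right-hand side N → α T β: add FIRST(β) \ {ε}, and if β is empty or nullable also add FOLLOW(N). Iterate to a fixed point.

T is the start symbol, so $ ∈ FOLLOW(T).
In P → A T: T is at the end, add FOLLOW(P)

The FOLLOW sets referred to above (computed the same way, to a fixed point):
  FOLLOW(P) = { $, '(' }

Taking the union: FOLLOW(T) = { $, '(' }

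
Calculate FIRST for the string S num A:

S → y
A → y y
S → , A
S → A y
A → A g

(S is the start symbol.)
FIRST sets of the non-terminals involved (from the grammar, by fixed-point iteration):
  FIRST(S) = { ',', 'y' }

To compute FIRST(S num A), process the symbols left to right:
Symbol S is a non-terminal. Add FIRST(S) \ {ε} = { ',', 'y' }
S is not nullable (ε ∉ FIRST(S)), so stop here.
FIRST(S num A) = { ',', 'y' }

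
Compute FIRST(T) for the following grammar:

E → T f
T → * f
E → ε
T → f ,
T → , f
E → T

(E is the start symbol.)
From T → * f:
  - '*' is a terminal: add '*' and stop
From T → f ,:
  - f is a terminal: add 'f' and stop
From T → , f:
  - ',' is a terminal: add ',' and stop

Collecting: FIRST(T) = { '*', ',', 'f' }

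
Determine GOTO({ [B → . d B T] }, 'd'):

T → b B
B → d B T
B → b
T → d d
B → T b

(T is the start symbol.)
GOTO(I, 'd') = CLOSURE({ [A → αX.β] : [A → α.Xβ] ∈ I, X = 'd' })

Items with dot before 'd', with the dot advanced:
  [B → . d B T] → [B → d . B T]
Closure of the advanced items:
  [B → d . B T] has the dot before B: add [B → . d B T], [B → . b], [B → . T b]
  [B → . T b] has the dot before T: add [T → . b B], [T → . d d]

GOTO = { [B → . T b], [B → . b], [B → . d B T], [B → d . B T], [T → . b B], [T → . d d] }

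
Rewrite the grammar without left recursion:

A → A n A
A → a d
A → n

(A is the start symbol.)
A is directly left-recursive. The standard transformation for
  A → A α₁ | ... | A α_m | β₁ | ... | β_n
is
  A  → β₁ A' | ... | β_n A'
  A' → α₁ A' | ... | α_m A' | ε

A → a d becomes A → a d A'
A → n becomes A → n A'
A → A n A becomes A' → n A A'
Add A' → ε

Resulting grammar:
A → a d A'
A → n A'
A' → n A A'
A' → ε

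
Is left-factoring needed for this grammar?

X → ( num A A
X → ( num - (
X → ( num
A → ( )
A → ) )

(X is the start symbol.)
Yes, X has productions with common prefix '( num'

Left-factoring is needed when two productions for the same non-terminal
share a common prefix on the right-hand side.

Productions for X:
  X → ( num A A
  X → ( num - (
  X → ( num
Productions for A:
  A → ( )
  A → ) )

Found common prefix '( num' in productions for X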